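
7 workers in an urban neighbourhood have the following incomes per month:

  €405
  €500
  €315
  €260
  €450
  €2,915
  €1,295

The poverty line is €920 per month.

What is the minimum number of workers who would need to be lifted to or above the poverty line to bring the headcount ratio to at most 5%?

Currently q = 5 of N = 7 are below the line (H = 0.714).
A headcount ratio of at most 5% allows at most ⌊0.05 × 7⌋ = 0 poor workers.
So at least 5 − 0 = 5 must be lifted.

5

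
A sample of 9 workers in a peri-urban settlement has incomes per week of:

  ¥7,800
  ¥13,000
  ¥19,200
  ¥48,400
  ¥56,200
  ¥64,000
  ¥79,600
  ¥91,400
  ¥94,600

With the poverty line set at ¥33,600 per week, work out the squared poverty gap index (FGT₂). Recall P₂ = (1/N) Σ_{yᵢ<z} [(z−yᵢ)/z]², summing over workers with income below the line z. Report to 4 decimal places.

0.1277

Poor units: ¥7,800, ¥13,000, ¥19,200 (q = 3 of N = 9).
Normalized shortfalls: (33600−7800)/33600 = 0.7679; (33600−13000)/33600 = 0.6131; (33600−19200)/33600 = 0.4286.
Squared: 0.5896; 0.3759; 0.1837.
Sum = 1.149164; P₂ = 1.149164 / 9 = 0.1277.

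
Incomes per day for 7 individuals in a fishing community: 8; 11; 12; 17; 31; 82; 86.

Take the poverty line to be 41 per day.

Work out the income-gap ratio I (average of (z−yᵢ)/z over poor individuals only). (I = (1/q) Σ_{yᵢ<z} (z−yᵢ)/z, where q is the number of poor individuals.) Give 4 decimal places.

Incomes under z: 8, 11, 12, 17, 31 (q = 5 of N = 7).
Shortfall ratios (z−y)/z: 0.8049, 0.7317, 0.7073, 0.5854, 0.2439; sum = 3.073171.
I averages over the q = 5 poor units only: 3.073171 / 5 = 0.6146.

0.6146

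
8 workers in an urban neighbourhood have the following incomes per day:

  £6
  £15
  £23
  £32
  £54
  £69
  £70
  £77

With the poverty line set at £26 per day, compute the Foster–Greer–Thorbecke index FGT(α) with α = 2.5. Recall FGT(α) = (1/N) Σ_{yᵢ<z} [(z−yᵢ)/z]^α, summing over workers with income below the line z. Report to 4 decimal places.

0.0800

Poor units: £6, £15, £23 (q = 3 of N = 8).
Normalized shortfalls: (26−6)/26 = 0.7692; (26−15)/26 = 0.4231; (26−23)/26 = 0.1154.
Raised to α = 2.5: 0.51897; 0.11643; 0.00452.
Sum = 0.639917; FGT(2.5) = 0.639917 / 8 = 0.0800.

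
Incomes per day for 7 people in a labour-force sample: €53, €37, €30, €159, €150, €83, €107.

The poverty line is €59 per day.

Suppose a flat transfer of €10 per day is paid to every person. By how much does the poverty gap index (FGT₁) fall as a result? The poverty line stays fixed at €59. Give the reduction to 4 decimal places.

Before: below the line — €30, €37, €53; poverty gap index (FGT₁) = 0.138015.
After the €10 transfer: below the line — €40, €47; poverty gap index (FGT₁) = 0.075061.
Reduction = 0.138015 − 0.075061 = 0.0630.

0.0630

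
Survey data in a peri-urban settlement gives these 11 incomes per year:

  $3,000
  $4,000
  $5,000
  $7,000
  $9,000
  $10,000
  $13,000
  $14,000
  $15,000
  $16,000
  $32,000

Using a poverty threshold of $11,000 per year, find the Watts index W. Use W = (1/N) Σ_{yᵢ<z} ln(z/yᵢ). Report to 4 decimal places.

Below the line: $3,000, $4,000, $5,000, $7,000, $9,000, $10,000 (q = 6 of N = 11).
Log gaps: ln(11000/3000) = 1.2993; ln(11000/4000) = 1.0116; ln(11000/5000) = 0.7885; ln(11000/7000) = 0.4520; ln(11000/9000) = 0.2007; ln(11000/10000) = 0.0953.
W = 3.847307 / 11 = 0.3498.

0.3498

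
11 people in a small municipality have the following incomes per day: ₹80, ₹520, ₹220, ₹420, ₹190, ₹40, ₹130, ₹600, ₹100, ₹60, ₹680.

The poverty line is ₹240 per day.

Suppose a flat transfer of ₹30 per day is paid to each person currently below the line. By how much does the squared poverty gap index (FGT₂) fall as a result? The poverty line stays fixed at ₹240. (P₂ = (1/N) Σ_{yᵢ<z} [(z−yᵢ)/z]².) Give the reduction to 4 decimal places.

Before: below the line — ₹40, ₹60, ₹80, ₹100, ₹130, ₹190, ₹220; squared poverty gap index (FGT₂) = 0.209280.
After the ₹30 transfer: below the line — ₹70, ₹90, ₹110, ₹130, ₹160, ₹220; squared poverty gap index (FGT₂) = 0.137626.
Reduction = 0.209280 − 0.137626 = 0.0717.

0.0717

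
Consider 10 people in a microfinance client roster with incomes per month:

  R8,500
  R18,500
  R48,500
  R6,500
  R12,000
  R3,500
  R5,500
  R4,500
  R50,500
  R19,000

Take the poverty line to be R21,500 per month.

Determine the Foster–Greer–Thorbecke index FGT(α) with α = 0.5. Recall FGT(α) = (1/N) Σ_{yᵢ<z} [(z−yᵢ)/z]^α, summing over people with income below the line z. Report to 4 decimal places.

0.5659

Below the line: R3,500, R4,500, R5,500, R6,500, R8,500, R12,000, R18,500, R19,000 (q = 8 of N = 10).
Gap ratios (z−y)/z: (21500−3500)/21500 = 0.8372; (21500−4500)/21500 = 0.7907; (21500−5500)/21500 = 0.7442; (21500−6500)/21500 = 0.6977; (21500−8500)/21500 = 0.6047; (21500−12000)/21500 = 0.4419; (21500−18500)/21500 = 0.1395; (21500−19000)/21500 = 0.1163.
Raised to α = 0.5: 0.91499; 0.88921; 0.86266; 0.83527; 0.77759; 0.66473; 0.37354; 0.34100.
Sum = 5.658994; FGT(0.5) = 5.658994 / 10 = 0.5659.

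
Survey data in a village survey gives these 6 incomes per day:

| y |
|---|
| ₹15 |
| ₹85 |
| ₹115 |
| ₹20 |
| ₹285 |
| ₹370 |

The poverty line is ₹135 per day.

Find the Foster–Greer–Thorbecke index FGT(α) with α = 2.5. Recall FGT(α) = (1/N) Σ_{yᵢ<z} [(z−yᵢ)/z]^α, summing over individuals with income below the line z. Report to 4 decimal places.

0.2511

Poor units: ₹15, ₹20, ₹85, ₹115 (q = 4 of N = 6).
Normalized shortfalls: (135−15)/135 = 0.8889; (135−20)/135 = 0.8519; (135−85)/135 = 0.3704; (135−115)/135 = 0.1481.
Raised to α = 2.5: 0.74494; 0.66975; 0.08348; 0.00845.
Sum = 1.506611; FGT(2.5) = 1.506611 / 6 = 0.2511.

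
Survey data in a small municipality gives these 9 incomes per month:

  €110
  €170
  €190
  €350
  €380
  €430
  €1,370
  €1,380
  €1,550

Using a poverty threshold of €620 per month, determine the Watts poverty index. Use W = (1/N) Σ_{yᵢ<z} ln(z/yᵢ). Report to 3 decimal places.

Below the line: €110, €170, €190, €350, €380, €430 (q = 6 of N = 9).
ln(z/y) terms: ln(620/110) = 1.7292; ln(620/170) = 1.2939; ln(620/190) = 1.1827; ln(620/350) = 0.5718; ln(620/380) = 0.4895; ln(620/430) = 0.3659.
W = 5.633124 / 9 = 0.626.

0.626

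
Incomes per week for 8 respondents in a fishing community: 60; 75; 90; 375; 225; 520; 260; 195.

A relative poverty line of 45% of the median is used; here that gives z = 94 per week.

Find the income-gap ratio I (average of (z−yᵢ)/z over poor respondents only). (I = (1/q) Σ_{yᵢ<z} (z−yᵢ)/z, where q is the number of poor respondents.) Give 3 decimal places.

Below the line: 60, 75, 90 (q = 3 of N = 8).
Relative gaps: 0.3617, 0.2021, 0.0426; sum = 0.606383.
I averages over the q = 3 poor units only: 0.606383 / 3 = 0.202.

0.202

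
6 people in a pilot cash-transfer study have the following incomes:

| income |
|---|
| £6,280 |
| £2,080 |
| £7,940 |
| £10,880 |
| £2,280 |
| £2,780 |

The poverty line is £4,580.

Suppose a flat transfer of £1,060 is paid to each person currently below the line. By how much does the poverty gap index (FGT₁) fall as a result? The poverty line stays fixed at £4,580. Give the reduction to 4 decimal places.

0.1157

Before: below the line — £2,080, £2,280, £2,780; poverty gap index (FGT₁) = 0.240175.
After the £1,060 transfer: below the line — £3,140, £3,340, £3,840; poverty gap index (FGT₁) = 0.124454.
Reduction = 0.240175 − 0.124454 = 0.1157.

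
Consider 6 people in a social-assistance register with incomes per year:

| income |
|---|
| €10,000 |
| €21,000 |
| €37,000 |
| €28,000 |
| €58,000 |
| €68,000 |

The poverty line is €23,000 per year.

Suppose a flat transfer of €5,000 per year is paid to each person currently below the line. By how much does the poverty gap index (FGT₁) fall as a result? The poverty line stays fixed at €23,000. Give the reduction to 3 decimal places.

Before: below the line — €10,000, €21,000; poverty gap index (FGT₁) = 0.10870.
After the €5,000 transfer: below the line — €15,000; poverty gap index (FGT₁) = 0.05797.
Reduction = 0.10870 − 0.05797 = 0.051.

0.051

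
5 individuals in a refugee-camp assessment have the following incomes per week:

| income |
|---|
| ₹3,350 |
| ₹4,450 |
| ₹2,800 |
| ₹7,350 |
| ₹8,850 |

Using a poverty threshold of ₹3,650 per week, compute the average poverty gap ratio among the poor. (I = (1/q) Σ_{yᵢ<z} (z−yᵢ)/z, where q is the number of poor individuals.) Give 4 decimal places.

Poor units: ₹2,800, ₹3,350 (q = 2 of N = 5).
Relative gaps: 0.2329, 0.0822; sum = 0.315068.
I averages over the q = 2 poor units only: 0.315068 / 2 = 0.1575.

0.1575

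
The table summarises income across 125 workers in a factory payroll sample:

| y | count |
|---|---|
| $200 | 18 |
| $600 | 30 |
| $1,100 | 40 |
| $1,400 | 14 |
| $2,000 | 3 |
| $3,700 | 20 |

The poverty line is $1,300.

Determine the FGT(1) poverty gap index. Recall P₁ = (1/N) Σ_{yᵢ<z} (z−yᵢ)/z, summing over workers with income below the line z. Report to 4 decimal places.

Below the line: 18×$200, 30×$600, 40×$1,100 (q = 88 of N = 125).
Relative gaps: (1300−200)/1300 = 0.8462 (×18); (1300−600)/1300 = 0.5385 (×30); (1300−1100)/1300 = 0.1538 (×40).
Σ = 37.538462. Dividing by the full population N = 125 gives P₁ = 0.3003.

0.3003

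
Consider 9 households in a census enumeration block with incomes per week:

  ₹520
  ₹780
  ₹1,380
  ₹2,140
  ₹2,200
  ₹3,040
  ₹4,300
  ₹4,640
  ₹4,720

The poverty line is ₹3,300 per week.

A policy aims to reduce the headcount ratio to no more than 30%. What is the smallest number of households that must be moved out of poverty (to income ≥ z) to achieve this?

4

Currently q = 6 of N = 9 are below the line (H = 0.667).
A headcount ratio of at most 30% allows at most ⌊0.30 × 9⌋ = 2 poor households.
So at least 6 − 2 = 4 must be lifted.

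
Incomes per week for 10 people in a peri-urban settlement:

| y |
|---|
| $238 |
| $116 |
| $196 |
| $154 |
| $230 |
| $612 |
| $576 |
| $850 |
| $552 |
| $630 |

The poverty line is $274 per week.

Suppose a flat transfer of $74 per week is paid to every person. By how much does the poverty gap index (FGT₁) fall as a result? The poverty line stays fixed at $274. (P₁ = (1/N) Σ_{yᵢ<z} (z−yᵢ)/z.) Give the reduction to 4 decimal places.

Before: below the line — $116, $154, $196, $230, $238; poverty gap index (FGT₁) = 0.159124.
After the $74 transfer: below the line — $190, $228, $270; poverty gap index (FGT₁) = 0.048905.
Reduction = 0.159124 − 0.048905 = 0.1102.

0.1102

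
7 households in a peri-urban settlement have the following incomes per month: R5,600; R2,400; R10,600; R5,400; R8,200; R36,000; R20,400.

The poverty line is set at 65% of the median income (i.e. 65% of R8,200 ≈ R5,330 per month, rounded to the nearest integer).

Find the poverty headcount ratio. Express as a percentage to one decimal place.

14.3%

1 of the 7 households have income below R5,330.
H = 1/7 = 14.3%.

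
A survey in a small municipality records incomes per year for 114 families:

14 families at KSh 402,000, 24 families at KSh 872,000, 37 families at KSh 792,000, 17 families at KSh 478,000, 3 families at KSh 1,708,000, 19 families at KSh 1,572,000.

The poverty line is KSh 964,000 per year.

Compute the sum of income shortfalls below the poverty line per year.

Below the line: 14×KSh 402,000, 17×KSh 478,000, 37×KSh 792,000, 24×KSh 872,000 (q = 92 of N = 114).
Individual gaps: 14×(964000−402000) = 7868000; 17×(964000−478000) = 8262000; 37×(964000−792000) = 6364000; 24×(964000−872000) = 2208000.
Aggregate gap = KSh 24,702,000.

KSh 24,702,000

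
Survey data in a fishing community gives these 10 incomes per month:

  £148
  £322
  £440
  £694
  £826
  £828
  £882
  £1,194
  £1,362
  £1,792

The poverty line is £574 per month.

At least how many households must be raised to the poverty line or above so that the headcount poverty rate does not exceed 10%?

2

3 of the 10 households are poor, so H = 3/10 = 0.300.
A headcount ratio of at most 10% allows at most ⌊0.10 × 10⌋ = 1 poor households.
So at least 3 − 1 = 2 must be lifted.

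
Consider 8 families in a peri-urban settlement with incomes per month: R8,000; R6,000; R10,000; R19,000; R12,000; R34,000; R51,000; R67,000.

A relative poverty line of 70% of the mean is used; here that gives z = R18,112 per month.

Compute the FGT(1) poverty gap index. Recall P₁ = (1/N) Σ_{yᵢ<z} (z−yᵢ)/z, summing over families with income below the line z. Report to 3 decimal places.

0.252

Incomes under z: R6,000, R8,000, R10,000, R12,000 (q = 4 of N = 8).
Normalized shortfalls: (18112−6000)/18112 = 0.6687; (18112−8000)/18112 = 0.5583; (18112−10000)/18112 = 0.4479; (18112−12000)/18112 = 0.3375.
Σ = 2.012367. Dividing by the full population N = 8 gives P₁ = 0.252.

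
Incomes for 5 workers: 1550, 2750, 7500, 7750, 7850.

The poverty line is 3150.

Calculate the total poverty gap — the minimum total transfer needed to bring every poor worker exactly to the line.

Incomes under z: 1550, 2750 (q = 2 of N = 5).
Individual gaps: 3150−1550 = 1600; 3150−2750 = 400.
Aggregate gap = 2000.

2000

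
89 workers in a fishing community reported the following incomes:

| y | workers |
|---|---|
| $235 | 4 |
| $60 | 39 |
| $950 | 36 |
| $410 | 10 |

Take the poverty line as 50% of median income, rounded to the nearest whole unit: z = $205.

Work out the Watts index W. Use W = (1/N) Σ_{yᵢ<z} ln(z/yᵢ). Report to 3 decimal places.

Poor units: 39×$60 (q = 39 of N = 89).
Log gaps: ln(205/60) = 1.2287 (×39).
W = 47.917951 / 89 = 0.538.

0.538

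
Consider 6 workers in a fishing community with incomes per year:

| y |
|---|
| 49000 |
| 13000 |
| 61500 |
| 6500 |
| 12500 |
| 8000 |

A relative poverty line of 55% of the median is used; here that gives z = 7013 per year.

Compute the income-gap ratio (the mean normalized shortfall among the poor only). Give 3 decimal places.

0.073

Below the line: 6500 (q = 1 of N = 6).
Shortfall ratios (z−y)/z: 0.0731; sum = 0.073150.
The income-gap ratio divides by q (the poor only): 0.073150 / 1 = 0.073.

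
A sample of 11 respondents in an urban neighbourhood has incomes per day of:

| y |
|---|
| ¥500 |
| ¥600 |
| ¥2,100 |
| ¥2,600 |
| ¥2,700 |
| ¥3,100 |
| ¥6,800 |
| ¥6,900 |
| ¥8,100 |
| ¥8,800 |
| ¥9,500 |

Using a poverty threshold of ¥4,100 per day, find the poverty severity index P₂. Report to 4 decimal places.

0.1861

Below the line: ¥500, ¥600, ¥2,100, ¥2,600, ¥2,700, ¥3,100 (q = 6 of N = 11).
Relative gaps: (4100−500)/4100 = 0.8780; (4100−600)/4100 = 0.8537; (4100−2100)/4100 = 0.4878; (4100−2600)/4100 = 0.3659; (4100−2700)/4100 = 0.3415; (4100−3100)/4100 = 0.2439.
Squared: 0.7710; 0.7287; 0.2380; 0.1338; 0.1166; 0.0595.
Sum = 2.047591; P₂ = 2.047591 / 11 = 0.1861.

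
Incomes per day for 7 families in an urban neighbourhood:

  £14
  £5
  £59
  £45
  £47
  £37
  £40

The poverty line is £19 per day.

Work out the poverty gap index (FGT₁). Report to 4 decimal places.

0.1429

Below z: £5, £14 (q = 2 of N = 7).
Gap ratios (z−y)/z: (19−5)/19 = 0.7368; (19−14)/19 = 0.2632.
Σ = 1.000000. Dividing by the full population N = 7 gives P₁ = 0.1429.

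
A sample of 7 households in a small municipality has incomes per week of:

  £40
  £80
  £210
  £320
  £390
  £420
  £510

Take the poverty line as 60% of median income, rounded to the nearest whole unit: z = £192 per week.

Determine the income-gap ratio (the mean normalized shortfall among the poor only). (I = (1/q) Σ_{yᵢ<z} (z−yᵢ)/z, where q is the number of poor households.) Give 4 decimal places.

0.6875

Below the line: £40, £80 (q = 2 of N = 7).
Shortfall ratios (z−y)/z: 0.7917, 0.5833; sum = 1.375000.
The income-gap ratio divides by q (the poor only): 1.375000 / 2 = 0.6875.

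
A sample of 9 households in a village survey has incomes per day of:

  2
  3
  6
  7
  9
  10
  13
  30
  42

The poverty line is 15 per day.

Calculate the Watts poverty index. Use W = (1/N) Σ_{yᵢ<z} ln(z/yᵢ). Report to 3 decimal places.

0.707

Below the line: 2, 3, 6, 7, 9, 10, 13 (q = 7 of N = 9).
Log gaps: ln(15/2) = 2.0149; ln(15/3) = 1.6094; ln(15/6) = 0.9163; ln(15/7) = 0.7621; ln(15/9) = 0.5108; ln(15/10) = 0.4055; ln(15/13) = 0.1431.
W = 6.362163 / 9 = 0.707.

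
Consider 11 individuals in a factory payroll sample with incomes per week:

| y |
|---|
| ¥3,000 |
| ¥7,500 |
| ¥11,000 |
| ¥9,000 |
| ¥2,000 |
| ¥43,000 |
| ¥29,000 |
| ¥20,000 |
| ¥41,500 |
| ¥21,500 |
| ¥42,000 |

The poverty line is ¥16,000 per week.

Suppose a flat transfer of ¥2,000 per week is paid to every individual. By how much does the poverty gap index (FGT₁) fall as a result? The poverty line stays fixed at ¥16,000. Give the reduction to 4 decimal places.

0.0568

Before: below the line — ¥2,000, ¥3,000, ¥7,500, ¥9,000, ¥11,000; poverty gap index (FGT₁) = 0.269886.
After the ¥2,000 transfer: below the line — ¥4,000, ¥5,000, ¥9,500, ¥11,000, ¥13,000; poverty gap index (FGT₁) = 0.213068.
Reduction = 0.269886 − 0.213068 = 0.0568.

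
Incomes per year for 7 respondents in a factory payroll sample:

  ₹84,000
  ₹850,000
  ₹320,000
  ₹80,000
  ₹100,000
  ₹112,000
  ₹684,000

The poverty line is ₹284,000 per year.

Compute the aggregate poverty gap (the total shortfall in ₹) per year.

₹760,000

Below z: ₹80,000, ₹84,000, ₹100,000, ₹112,000 (q = 4 of N = 7).
Individual gaps: 284000−80000 = 204000; 284000−84000 = 200000; 284000−100000 = 184000; 284000−112000 = 172000.
Aggregate gap = ₹760,000.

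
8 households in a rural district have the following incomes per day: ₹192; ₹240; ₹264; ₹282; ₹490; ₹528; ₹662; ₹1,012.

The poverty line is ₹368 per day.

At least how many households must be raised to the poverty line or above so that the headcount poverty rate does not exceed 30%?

2

4 of the 8 households are poor, so H = 4/8 = 0.500.
A headcount ratio of at most 30% allows at most ⌊0.30 × 8⌋ = 2 poor households.
So at least 4 − 2 = 2 must be lifted.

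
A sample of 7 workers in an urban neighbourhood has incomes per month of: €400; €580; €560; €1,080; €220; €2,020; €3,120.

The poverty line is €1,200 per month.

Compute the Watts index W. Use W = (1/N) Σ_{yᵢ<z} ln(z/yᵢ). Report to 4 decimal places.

Incomes under z: €220, €400, €560, €580, €1,080 (q = 5 of N = 7).
Log shortfalls: ln(1200/220) = 1.6964; ln(1200/400) = 1.0986; ln(1200/560) = 0.7621; ln(1200/580) = 0.7270; ln(1200/1080) = 0.1054.
W = 4.389611 / 7 = 0.6271.

0.6271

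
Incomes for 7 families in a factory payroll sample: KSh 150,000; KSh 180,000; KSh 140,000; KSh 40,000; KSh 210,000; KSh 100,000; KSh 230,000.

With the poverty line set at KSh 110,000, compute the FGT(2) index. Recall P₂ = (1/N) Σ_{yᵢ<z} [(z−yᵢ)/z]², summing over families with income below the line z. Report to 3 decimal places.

Poor units: KSh 40,000, KSh 100,000 (q = 2 of N = 7).
Normalized shortfalls: (110000−40000)/110000 = 0.6364; (110000−100000)/110000 = 0.0909.
Squared: 0.4050; 0.0083.
Sum = 0.413223; P₂ = 0.413223 / 7 = 0.059.

0.059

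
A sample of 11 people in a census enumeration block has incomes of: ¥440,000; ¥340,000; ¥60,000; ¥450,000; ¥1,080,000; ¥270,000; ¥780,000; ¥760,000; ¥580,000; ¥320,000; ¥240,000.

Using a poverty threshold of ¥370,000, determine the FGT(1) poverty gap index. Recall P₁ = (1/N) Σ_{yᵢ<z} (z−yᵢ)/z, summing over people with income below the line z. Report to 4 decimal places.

0.1523

Poor units: ¥60,000, ¥240,000, ¥270,000, ¥320,000, ¥340,000 (q = 5 of N = 11).
Gap ratios (z−y)/z: (370000−60000)/370000 = 0.8378; (370000−240000)/370000 = 0.3514; (370000−270000)/370000 = 0.2703; (370000−320000)/370000 = 0.1351; (370000−340000)/370000 = 0.0811.
Σ = 1.675676. Dividing by the full population N = 11 gives P₁ = 0.1523.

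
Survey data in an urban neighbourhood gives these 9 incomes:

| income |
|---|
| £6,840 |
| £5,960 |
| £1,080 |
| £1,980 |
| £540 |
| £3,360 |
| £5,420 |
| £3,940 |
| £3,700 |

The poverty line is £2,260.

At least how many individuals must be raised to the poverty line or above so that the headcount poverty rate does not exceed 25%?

1

Currently q = 3 of N = 9 are below the line (H = 0.333).
A headcount ratio of at most 25% allows at most ⌊0.25 × 9⌋ = 2 poor individuals.
So at least 3 − 2 = 1 must be lifted.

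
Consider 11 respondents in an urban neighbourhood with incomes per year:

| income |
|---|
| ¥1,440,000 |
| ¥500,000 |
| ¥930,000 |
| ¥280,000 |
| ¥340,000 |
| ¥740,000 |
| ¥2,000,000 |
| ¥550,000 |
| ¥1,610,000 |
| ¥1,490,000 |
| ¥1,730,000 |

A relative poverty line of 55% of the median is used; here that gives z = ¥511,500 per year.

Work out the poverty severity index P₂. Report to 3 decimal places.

0.029

Poor units: ¥280,000, ¥340,000, ¥500,000 (q = 3 of N = 11).
Normalized shortfalls: (511500−280000)/511500 = 0.4526; (511500−340000)/511500 = 0.3353; (511500−500000)/511500 = 0.0225.
Squared: 0.2048; 0.1124; 0.0005.
Sum = 0.317762; P₂ = 0.317762 / 11 = 0.029.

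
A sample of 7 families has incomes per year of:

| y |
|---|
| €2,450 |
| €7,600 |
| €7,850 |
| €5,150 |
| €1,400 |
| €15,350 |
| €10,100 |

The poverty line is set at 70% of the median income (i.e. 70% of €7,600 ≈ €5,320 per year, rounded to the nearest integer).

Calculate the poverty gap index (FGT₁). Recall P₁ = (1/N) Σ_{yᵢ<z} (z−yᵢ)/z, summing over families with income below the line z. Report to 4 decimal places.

Below the line: €1,400, €2,450, €5,150 (q = 3 of N = 7).
Gap ratios (z−y)/z: (5320−1400)/5320 = 0.7368; (5320−2450)/5320 = 0.5395; (5320−5150)/5320 = 0.0320.
Σ = 1.308271. Dividing by the full population N = 7 gives P₁ = 0.1869.

0.1869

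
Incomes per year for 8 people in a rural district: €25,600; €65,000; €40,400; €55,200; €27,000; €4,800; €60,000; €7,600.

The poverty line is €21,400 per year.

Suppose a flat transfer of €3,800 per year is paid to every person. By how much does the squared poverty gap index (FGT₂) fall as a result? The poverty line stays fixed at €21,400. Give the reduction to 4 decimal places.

Before: below the line — €4,800, €7,600; squared poverty gap index (FGT₂) = 0.127195.
After the €3,800 transfer: below the line — €8,600, €11,400; squared poverty gap index (FGT₂) = 0.072015.
Reduction = 0.127195 − 0.072015 = 0.0552.

0.0552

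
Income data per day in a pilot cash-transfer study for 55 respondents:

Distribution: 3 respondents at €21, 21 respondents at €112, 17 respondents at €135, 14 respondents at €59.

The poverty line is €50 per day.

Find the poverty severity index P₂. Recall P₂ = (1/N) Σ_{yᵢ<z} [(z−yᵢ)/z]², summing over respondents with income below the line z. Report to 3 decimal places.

Incomes under z: 3×€21 (q = 3 of N = 55).
Relative gaps: (50−21)/50 = 0.5800 (×3).
Squared: 0.3364 (×3).
Sum = 1.009200; P₂ = 1.009200 / 55 = 0.018.

0.018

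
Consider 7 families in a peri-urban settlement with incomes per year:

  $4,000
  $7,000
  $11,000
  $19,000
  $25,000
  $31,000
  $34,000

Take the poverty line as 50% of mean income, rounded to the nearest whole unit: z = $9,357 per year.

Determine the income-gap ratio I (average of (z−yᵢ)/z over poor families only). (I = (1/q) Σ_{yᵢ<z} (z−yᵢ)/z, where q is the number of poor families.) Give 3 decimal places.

Below z: $4,000, $7,000 (q = 2 of N = 7).
Shortfall ratios (z−y)/z: 0.5725, 0.2519; sum = 0.824410.
I averages over the q = 2 poor units only: 0.824410 / 2 = 0.412.

0.412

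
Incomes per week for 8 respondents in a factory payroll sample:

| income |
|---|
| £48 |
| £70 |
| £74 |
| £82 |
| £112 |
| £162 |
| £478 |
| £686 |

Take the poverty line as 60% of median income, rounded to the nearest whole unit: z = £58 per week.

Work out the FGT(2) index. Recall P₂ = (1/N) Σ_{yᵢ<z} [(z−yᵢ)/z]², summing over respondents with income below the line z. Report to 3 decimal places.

Below the line: £48 (q = 1 of N = 8).
Gap ratios (z−y)/z: (58−48)/58 = 0.1724.
Squared: 0.0297.
Sum = 0.029727; P₂ = 0.029727 / 8 = 0.004.

0.004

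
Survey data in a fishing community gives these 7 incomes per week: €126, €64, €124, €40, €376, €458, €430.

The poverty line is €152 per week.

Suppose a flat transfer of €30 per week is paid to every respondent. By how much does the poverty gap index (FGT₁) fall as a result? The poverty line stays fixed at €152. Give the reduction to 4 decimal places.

Before: below the line — €40, €64, €124, €126; poverty gap index (FGT₁) = 0.238722.
After the €30 transfer: below the line — €70, €94; poverty gap index (FGT₁) = 0.131579.
Reduction = 0.238722 − 0.131579 = 0.1071.

0.1071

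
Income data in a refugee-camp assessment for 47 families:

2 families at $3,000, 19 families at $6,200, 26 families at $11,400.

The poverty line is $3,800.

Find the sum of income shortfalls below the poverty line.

$1,600

Incomes under z: 2×$3,000 (q = 2 of N = 47).
Individual gaps: 2×(3800−3000) = 1600.
Aggregate gap = $1,600.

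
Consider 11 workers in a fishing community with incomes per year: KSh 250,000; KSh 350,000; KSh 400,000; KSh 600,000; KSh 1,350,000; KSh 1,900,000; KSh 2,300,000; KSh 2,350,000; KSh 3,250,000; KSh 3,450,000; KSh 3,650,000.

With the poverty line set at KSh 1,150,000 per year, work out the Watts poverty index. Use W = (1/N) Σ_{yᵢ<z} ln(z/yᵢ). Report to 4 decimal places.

Below z: KSh 250,000, KSh 350,000, KSh 400,000, KSh 600,000 (q = 4 of N = 11).
Log shortfalls: ln(1150000/250000) = 1.5261; ln(1150000/350000) = 1.1896; ln(1150000/400000) = 1.0561; ln(1150000/600000) = 0.6506.
W = 4.422281 / 11 = 0.4020.

0.4020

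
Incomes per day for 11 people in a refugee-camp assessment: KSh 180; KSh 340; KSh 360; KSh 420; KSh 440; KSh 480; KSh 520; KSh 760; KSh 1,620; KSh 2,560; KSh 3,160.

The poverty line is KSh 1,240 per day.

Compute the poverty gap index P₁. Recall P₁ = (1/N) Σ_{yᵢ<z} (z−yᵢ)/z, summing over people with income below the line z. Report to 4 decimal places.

Incomes under z: KSh 180, KSh 340, KSh 360, KSh 420, KSh 440, KSh 480, KSh 520, KSh 760 (q = 8 of N = 11).
Shortfall ratios: (1240−180)/1240 = 0.8548; (1240−340)/1240 = 0.7258; (1240−360)/1240 = 0.7097; (1240−420)/1240 = 0.6613; (1240−440)/1240 = 0.6452; (1240−480)/1240 = 0.6129; (1240−520)/1240 = 0.5806; (1240−760)/1240 = 0.3871.
Sum of shortfalls = 5.177419; P₁ averages over all N: 5.177419 / 11 = 0.4707.

0.4707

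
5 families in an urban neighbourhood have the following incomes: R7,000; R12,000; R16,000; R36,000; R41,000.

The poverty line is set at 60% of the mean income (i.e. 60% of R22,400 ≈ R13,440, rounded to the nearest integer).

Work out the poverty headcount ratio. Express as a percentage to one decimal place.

40.0%

2 of the 5 families have income below R13,440.
H = 2/5 = 40.0%.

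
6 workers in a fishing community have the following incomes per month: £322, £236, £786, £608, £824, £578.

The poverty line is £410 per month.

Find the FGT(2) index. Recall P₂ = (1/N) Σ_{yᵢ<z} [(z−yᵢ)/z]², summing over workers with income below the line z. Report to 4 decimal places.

0.0377

Poor units: £236, £322 (q = 2 of N = 6).
Shortfall ratios: (410−236)/410 = 0.4244; (410−322)/410 = 0.2146.
Squared: 0.1801; 0.0461.
Sum = 0.226175; P₂ = 0.226175 / 6 = 0.0377.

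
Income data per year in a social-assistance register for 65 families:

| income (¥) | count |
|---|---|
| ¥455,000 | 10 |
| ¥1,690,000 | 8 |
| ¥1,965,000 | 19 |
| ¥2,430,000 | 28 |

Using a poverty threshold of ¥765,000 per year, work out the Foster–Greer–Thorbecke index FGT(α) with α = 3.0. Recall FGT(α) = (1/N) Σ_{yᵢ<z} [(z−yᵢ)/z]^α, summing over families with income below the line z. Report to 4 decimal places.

0.0102

Incomes under z: 10×¥455,000 (q = 10 of N = 65).
Relative gaps: (765000−455000)/765000 = 0.4052 (×10).
Raised to α = 3.0: 0.06654 (×10).
Sum = 0.665428; FGT(3.0) = 0.665428 / 65 = 0.0102.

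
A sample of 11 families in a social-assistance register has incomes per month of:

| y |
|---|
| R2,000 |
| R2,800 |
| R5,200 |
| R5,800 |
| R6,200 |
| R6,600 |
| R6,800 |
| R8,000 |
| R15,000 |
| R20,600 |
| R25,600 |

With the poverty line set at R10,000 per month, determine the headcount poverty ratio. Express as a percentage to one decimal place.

72.7%

8 of the 11 families have income below R10,000.
H = 8/11 = 72.7%.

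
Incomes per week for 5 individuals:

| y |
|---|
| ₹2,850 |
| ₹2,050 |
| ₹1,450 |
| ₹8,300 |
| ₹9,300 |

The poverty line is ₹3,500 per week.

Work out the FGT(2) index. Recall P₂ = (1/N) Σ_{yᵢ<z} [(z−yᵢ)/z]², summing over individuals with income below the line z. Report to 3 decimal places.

Incomes under z: ₹1,450, ₹2,050, ₹2,850 (q = 3 of N = 5).
Relative gaps: (3500−1450)/3500 = 0.5857; (3500−2050)/3500 = 0.4143; (3500−2850)/3500 = 0.1857.
Squared: 0.3431; 0.1716; 0.0345.
Sum = 0.549184; P₂ = 0.549184 / 5 = 0.110.

0.110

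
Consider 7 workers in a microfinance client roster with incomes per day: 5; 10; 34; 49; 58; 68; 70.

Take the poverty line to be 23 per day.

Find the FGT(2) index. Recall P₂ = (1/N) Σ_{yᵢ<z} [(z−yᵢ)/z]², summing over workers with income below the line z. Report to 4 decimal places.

0.1331

Poor units: 5, 10 (q = 2 of N = 7).
Normalized shortfalls: (23−5)/23 = 0.7826; (23−10)/23 = 0.5652.
Squared: 0.6125; 0.3195.
Sum = 0.931947; P₂ = 0.931947 / 7 = 0.1331.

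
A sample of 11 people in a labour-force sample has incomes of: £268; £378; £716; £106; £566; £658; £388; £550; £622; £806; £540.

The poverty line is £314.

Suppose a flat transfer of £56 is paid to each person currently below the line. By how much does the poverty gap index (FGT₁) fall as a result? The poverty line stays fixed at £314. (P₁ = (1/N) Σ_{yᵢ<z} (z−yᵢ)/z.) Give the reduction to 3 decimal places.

0.030

Before: below the line — £106, £268; poverty gap index (FGT₁) = 0.07354.
After the £56 transfer: below the line — £162; poverty gap index (FGT₁) = 0.04401.
Reduction = 0.07354 − 0.04401 = 0.030.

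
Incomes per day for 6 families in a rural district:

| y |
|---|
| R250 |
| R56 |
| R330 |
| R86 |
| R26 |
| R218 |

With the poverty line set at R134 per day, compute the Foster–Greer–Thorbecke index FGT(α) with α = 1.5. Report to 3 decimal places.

Below the line: R26, R56, R86 (q = 3 of N = 6).
Shortfall ratios: (134−26)/134 = 0.8060; (134−56)/134 = 0.5821; (134−86)/134 = 0.3582.
Raised to α = 1.5: 0.72357; 0.44410; 0.21439.
Sum = 1.382061; FGT(1.5) = 1.382061 / 6 = 0.230.

0.230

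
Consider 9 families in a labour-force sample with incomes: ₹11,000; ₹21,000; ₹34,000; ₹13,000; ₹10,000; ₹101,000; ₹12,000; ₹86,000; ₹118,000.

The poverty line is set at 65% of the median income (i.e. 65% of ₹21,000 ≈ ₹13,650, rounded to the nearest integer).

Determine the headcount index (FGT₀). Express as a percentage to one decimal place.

44.4%

4 of the 9 families have income below ₹13,650.
H = 4/9 = 44.4%.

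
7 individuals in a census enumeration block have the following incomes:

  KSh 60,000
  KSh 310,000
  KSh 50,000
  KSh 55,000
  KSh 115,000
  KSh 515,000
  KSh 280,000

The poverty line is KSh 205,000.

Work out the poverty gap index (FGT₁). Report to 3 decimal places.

Incomes under z: KSh 50,000, KSh 55,000, KSh 60,000, KSh 115,000 (q = 4 of N = 7).
Relative gaps: (205000−50000)/205000 = 0.7561; (205000−55000)/205000 = 0.7317; (205000−60000)/205000 = 0.7073; (205000−115000)/205000 = 0.4390.
Sum of shortfalls = 2.634146; P₁ averages over all N: 2.634146 / 7 = 0.376.

0.376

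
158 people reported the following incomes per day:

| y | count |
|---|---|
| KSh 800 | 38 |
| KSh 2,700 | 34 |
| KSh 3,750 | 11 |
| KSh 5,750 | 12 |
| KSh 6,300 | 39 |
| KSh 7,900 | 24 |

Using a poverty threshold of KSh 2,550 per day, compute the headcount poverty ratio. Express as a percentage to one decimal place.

38 of the 158 people have income below KSh 2,550.
H = 38/158 = 24.1%.

24.1%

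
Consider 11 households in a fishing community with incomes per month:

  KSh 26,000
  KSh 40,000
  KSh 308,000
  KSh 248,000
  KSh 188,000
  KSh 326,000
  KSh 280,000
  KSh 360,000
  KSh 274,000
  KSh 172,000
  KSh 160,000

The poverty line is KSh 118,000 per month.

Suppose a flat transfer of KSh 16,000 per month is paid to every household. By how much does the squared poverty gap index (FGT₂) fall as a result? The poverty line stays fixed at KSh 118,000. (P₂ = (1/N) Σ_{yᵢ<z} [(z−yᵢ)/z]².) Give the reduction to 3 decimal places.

0.032

Before: below the line — KSh 26,000, KSh 40,000; squared poverty gap index (FGT₂) = 0.09498.
After the KSh 16,000 transfer: below the line — KSh 42,000, KSh 56,000; squared poverty gap index (FGT₂) = 0.06281.
Reduction = 0.09498 − 0.06281 = 0.032.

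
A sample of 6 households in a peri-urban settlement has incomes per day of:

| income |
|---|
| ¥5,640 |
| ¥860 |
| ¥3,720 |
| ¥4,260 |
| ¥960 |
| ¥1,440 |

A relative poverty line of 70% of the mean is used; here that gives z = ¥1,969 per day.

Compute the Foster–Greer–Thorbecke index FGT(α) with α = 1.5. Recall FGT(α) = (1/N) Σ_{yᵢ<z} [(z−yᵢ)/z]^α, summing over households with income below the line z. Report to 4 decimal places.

0.1548

Below the line: ¥860, ¥960, ¥1,440 (q = 3 of N = 6).
Relative gaps: (1969−860)/1969 = 0.5632; (1969−960)/1969 = 0.5124; (1969−1440)/1969 = 0.2687.
Raised to α = 1.5: 0.42270; 0.36683; 0.13926.
Sum = 0.928786; FGT(1.5) = 0.928786 / 6 = 0.1548.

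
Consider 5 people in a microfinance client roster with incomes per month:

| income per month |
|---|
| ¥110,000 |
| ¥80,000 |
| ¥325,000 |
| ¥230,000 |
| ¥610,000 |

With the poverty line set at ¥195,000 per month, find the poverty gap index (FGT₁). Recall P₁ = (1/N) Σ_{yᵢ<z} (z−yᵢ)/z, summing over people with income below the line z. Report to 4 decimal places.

0.2051

Poor units: ¥80,000, ¥110,000 (q = 2 of N = 5).
Gap ratios (z−y)/z: (195000−80000)/195000 = 0.5897; (195000−110000)/195000 = 0.4359.
Σ = 1.025641. Dividing by the full population N = 5 gives P₁ = 0.2051.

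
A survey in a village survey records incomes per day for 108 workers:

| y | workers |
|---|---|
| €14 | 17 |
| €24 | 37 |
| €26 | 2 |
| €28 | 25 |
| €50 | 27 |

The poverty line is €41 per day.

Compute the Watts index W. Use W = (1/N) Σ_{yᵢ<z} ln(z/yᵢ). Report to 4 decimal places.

0.4493

Below the line: 17×€14, 37×€24, 2×€26, 25×€28 (q = 81 of N = 108).
ln(z/y) terms: ln(41/14) = 1.0745 (×17); ln(41/24) = 0.5355 (×37); ln(41/26) = 0.4555 (×2); ln(41/28) = 0.3814 (×25).
W = 48.526065 / 108 = 0.4493.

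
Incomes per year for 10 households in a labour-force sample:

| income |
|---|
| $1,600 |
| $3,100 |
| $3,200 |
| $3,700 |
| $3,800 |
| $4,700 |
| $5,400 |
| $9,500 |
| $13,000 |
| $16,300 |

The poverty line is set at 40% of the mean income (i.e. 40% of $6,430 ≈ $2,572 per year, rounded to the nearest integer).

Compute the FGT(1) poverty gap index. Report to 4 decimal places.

Poor units: $1,600 (q = 1 of N = 10).
Relative gaps: (2572−1600)/2572 = 0.3779.
Sum of shortfalls = 0.377916; P₁ averages over all N: 0.377916 / 10 = 0.0378.

0.0378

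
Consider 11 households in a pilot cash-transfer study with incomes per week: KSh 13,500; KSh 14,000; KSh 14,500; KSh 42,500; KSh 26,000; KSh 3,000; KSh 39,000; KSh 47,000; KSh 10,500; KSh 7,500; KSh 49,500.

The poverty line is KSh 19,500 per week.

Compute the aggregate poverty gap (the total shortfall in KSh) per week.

Incomes under z: KSh 3,000, KSh 7,500, KSh 10,500, KSh 13,500, KSh 14,000, KSh 14,500 (q = 6 of N = 11).
Individual gaps: 19500−3000 = 16500; 19500−7500 = 12000; 19500−10500 = 9000; 19500−13500 = 6000; 19500−14000 = 5500; 19500−14500 = 5000.
Aggregate gap = KSh 54,000.

KSh 54,000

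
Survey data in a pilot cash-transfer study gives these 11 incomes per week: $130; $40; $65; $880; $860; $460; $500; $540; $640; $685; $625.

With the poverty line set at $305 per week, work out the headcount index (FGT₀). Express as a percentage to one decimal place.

3 of the 11 individuals have income below $305.
H = 3/11 = 27.3%.

27.3%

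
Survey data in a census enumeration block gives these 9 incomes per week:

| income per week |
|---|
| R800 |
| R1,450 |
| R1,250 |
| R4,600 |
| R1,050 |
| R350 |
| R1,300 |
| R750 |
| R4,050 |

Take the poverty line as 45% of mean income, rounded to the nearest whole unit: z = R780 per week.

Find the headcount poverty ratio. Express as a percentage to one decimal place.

22.2%

2 of the 9 people have income below R780.
H = 2/9 = 22.2%.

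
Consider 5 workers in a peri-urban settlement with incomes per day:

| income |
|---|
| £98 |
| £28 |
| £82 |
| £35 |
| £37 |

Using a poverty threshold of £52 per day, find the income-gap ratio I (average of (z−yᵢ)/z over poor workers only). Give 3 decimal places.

Below z: £28, £35, £37 (q = 3 of N = 5).
Relative gaps: 0.4615, 0.3269, 0.2885; sum = 1.076923.
I averages over the q = 3 poor units only: 1.076923 / 3 = 0.359.

0.359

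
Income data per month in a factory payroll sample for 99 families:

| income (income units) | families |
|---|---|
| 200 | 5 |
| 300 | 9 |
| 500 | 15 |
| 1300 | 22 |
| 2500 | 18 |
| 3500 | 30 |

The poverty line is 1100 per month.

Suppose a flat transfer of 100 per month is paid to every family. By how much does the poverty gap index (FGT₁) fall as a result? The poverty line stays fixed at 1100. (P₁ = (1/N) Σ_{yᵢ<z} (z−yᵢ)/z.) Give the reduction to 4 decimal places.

Before: below the line — 5×200, 9×300, 15×500; poverty gap index (FGT₁) = 0.190083.
After the 100 transfer: below the line — 5×300, 9×400, 15×600; poverty gap index (FGT₁) = 0.163453.
Reduction = 0.190083 − 0.163453 = 0.0266.

0.0266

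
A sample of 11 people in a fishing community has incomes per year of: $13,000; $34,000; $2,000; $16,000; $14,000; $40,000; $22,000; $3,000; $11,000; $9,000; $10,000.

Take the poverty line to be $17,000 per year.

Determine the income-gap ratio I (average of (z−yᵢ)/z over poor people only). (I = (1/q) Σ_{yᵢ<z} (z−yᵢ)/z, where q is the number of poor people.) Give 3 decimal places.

0.426

Incomes under z: $2,000, $3,000, $9,000, $10,000, $11,000, $13,000, $14,000, $16,000 (q = 8 of N = 11).
Relative gaps: 0.8824, 0.8235, 0.4706, 0.4118, 0.3529, 0.2353, 0.1765, 0.0588; sum = 3.411765.
The income-gap ratio divides by q (the poor only): 3.411765 / 8 = 0.426.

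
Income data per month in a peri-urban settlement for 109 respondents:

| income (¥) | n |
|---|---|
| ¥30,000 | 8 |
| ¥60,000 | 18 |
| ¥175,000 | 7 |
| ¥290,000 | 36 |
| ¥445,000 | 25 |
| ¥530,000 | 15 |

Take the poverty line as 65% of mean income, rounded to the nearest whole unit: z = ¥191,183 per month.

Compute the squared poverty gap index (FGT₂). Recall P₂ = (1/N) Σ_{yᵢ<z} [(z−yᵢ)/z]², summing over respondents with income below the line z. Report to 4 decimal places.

Below z: 8×¥30,000, 18×¥60,000, 7×¥175,000 (q = 33 of N = 109).
Normalized shortfalls: (191183−30000)/191183 = 0.8431 (×8); (191183−60000)/191183 = 0.6862 (×18); (191183−175000)/191183 = 0.0846 (×7).
Squared: 0.7108 (×8); 0.4708 (×18); 0.0072 (×7).
Sum = 14.211250; P₂ = 14.211250 / 109 = 0.1304.

0.1304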